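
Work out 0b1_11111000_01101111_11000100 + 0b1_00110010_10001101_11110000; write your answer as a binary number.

0b11001010101111110110110100

Add column by column in base 2, right to left:
  0+0 = 0
  0+0 = 0
  1+0 = 1
  0+0 = 0
  0+1 = 1
  0+1 = 1
  1+1 = 0 carry 1
  1+1+1 = 1 carry 1
  1+1+1 = 1 carry 1
  1+0+1 = 0 carry 1
  1+1+1 = 1 carry 1
  1+1+1 = 1 carry 1
  0+0+1 = 1
  1+0 = 1
  1+0 = 1
  0+1 = 1
  0+0 = 0
  0+1 = 1
  0+0 = 0
  1+0 = 1
  1+1 = 0 carry 1
  1+1+1 = 1 carry 1
  1+0+1 = 0 carry 1
  1+0+1 = 0 carry 1
  1+1+1 = 1 carry 1
  final carry 1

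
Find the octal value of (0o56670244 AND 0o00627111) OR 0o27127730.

0o56670244 AND 0o00627111 = 0o00620000.
Then OR with 0o27127730.

0o27727730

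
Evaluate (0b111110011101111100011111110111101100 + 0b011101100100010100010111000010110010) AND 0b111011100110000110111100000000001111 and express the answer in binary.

0b11000000010000000110100000000001110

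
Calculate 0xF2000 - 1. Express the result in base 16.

0xF1FFF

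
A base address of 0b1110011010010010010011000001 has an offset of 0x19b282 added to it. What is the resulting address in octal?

0b1110011010010010010011000001 = 0o1632222301 in octal.
0x19b282 = 0o6331202 in octal.
Add column by column in base 8, right to left:
  1+2 = 3
  0+0 = 0
  3+2 = 5
  2+1 = 3
  2+3 = 5
  2+3 = 5
  2+6 = 0 carry 1
  3+0+1 = 4
  6+0 = 6
  1+0 = 1

0o1640553503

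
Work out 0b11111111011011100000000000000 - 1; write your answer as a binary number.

0b11111111011011011111111111111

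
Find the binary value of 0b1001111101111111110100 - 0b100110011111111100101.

0b101001010000000001111

Subtract column by column in base 2:
  0-1 → 1 (borrow)
  0-0-1 → 1 (borrow)
  1-1-1 → 1 (borrow)
  0-0-1 → 1 (borrow)
  1-0-1 → 0
  1-1 → 0
  1-1 → 0
  1-1 → 0
  1-1 → 0
  1-1 → 0
  1-1 → 0
  1-1 → 0
  1-1 → 0
  0-1 → 1 (borrow)
  1-0-1 → 0
  1-0 → 1
  1-1 → 0
  1-1 → 0
  1-0 → 1
  0-0 → 0
  0-1 → 1 (borrow)
  1-0-1 → 0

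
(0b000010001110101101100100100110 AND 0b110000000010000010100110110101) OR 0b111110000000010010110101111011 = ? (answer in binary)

0b111110000010010010110101111111

0b000010001110101101100100100110 AND 0b110000000010000010100110110101 = 0b000000000010000000100100100100.
Then OR with 0b111110000000010010110101111011.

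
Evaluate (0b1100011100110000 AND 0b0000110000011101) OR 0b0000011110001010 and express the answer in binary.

0b11110011010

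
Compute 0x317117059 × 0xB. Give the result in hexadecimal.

0x21FDBFD3D3

Multiply each base-16 digit by 11, carrying:
  9×11 = 99 → write 3 carry 6
  5×11+6 = 61 → write D carry 3
  0×11+3 = 3 → write 3
  7×11 = 77 → write D carry 4
  1×11+4 = 15 → write F
  1×11 = 11 → write B
  7×11 = 77 → write D carry 4
  1×11+4 = 15 → write F
  3×11 = 33 → write 1 carry 2
  remaining carry: 2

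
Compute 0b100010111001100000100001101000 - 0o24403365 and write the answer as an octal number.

0b100010111001100000100001101000 = 0o4271404150 in octal.
Subtract column by column in base 8:
  0-5 → 3 (borrow)
  5-6-1 → 6 (borrow)
  1-3-1 → 5 (borrow)
  4-3-1 → 0
  0-0 → 0
  4-4 → 0
  1-4 → 5 (borrow)
  7-2-1 → 4
  2-0 → 2
  4-0 → 4

0o4245000563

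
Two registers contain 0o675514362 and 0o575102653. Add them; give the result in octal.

Add column by column in base 8, right to left:
  2+3 = 5
  6+5 = 3 carry 1
  3+6+1 = 2 carry 1
  4+2+1 = 7
  1+0 = 1
  5+1 = 6
  5+5 = 2 carry 1
  7+7+1 = 7 carry 1
  6+5+1 = 4 carry 1
  final carry 1

0o1472617235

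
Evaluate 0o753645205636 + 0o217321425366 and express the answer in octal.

Add column by column in base 8, right to left:
  6+6 = 4 carry 1
  3+6+1 = 2 carry 1
  6+3+1 = 2 carry 1
  5+5+1 = 3 carry 1
  0+2+1 = 3
  2+4 = 6
  5+1 = 6
  4+2 = 6
  6+3 = 1 carry 1
  3+7+1 = 3 carry 1
  5+1+1 = 7
  7+2 = 1 carry 1
  final carry 1

0o1173166633224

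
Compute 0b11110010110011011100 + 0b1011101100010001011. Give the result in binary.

0b101010000010101100111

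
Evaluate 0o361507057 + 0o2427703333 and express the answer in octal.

0o3011412412

Add column by column in base 8, right to left:
  7+3 = 2 carry 1
  5+3+1 = 1 carry 1
  0+3+1 = 4
  7+3 = 2 carry 1
  0+0+1 = 1
  5+7 = 4 carry 1
  1+7+1 = 1 carry 1
  6+2+1 = 1 carry 1
  3+4+1 = 0 carry 1
  0+2+1 = 3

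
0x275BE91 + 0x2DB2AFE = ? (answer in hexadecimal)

Add column by column in base 16, right to left:
  1+E = F
  9+F = 8 carry 1
  E+A+1 = 9 carry 1
  B+2+1 = E
  5+B = 0 carry 1
  7+D+1 = 5 carry 1
  2+2+1 = 5

0x550E98F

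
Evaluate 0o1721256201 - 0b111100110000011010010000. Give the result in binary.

0b1110010100100101010111110001

0o1721256201 = 0b1111010001010101110010000001 in binary.
Subtract column by column in base 2:
  1-0 → 1
  0-0 → 0
  0-0 → 0
  0-0 → 0
  0-1 → 1 (borrow)
  0-0-1 → 1 (borrow)
  0-0-1 → 1 (borrow)
  1-1-1 → 1 (borrow)
  0-0-1 → 1 (borrow)
  0-1-1 → 0 (borrow)
  1-1-1 → 1 (borrow)
  1-0-1 → 0
  1-0 → 1
  0-0 → 0
  1-0 → 1
  0-0 → 0
  1-1 → 0
  0-1 → 1 (borrow)
  1-0-1 → 0
  0-0 → 0
  0-1 → 1 (borrow)
  0-1-1 → 0 (borrow)
  1-1-1 → 1 (borrow)
  0-1-1 → 0 (borrow)
  1-0-1 → 0
  1-0 → 1
  1-0 → 1
  1-0 → 1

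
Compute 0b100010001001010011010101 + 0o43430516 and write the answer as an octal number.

0b100010001001010011010101 = 0o42112325 in octal.
Add column by column in base 8, right to left:
  5+6 = 3 carry 1
  2+1+1 = 4
  3+5 = 0 carry 1
  2+0+1 = 3
  1+3 = 4
  1+4 = 5
  2+3 = 5
  4+4 = 0 carry 1
  final carry 1

0o105543043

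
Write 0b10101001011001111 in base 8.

0o251317

Group the bits in threes: 010 101 001 011 001 111 → 251317.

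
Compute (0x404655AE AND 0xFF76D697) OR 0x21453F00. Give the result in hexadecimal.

0x61477F86

0x404655AE AND 0xFF76D697 = 0x40465486.
Then OR with 0x21453F00.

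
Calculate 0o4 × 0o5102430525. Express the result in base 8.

Multiply each base-8 digit by 4, carrying:
  5×4 = 20 → write 4 carry 2
  2×4+2 = 10 → write 2 carry 1
  5×4+1 = 21 → write 5 carry 2
  0×4+2 = 2 → write 2
  3×4 = 12 → write 4 carry 1
  4×4+1 = 17 → write 1 carry 2
  2×4+2 = 10 → write 2 carry 1
  0×4+1 = 1 → write 1
  1×4 = 4 → write 4
  5×4 = 20 → write 4 carry 2
  remaining carry: 2

0o24412142524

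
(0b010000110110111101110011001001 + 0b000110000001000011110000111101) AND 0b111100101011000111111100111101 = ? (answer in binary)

0b10100101000000001100100000100

Add column by column in base 2, right to left:
  1+1 = 0 carry 1
  0+0+1 = 1
  0+1 = 1
  1+1 = 0 carry 1
  0+1+1 = 0 carry 1
  0+1+1 = 0 carry 1
  1+0+1 = 0 carry 1
  1+0+1 = 0 carry 1
  0+0+1 = 1
  0+0 = 0
  1+1 = 0 carry 1
  1+1+1 = 1 carry 1
  1+1+1 = 1 carry 1
  0+1+1 = 0 carry 1
  1+0+1 = 0 carry 1
  1+0+1 = 0 carry 1
  1+0+1 = 0 carry 1
  1+0+1 = 0 carry 1
  0+1+1 = 0 carry 1
  1+0+1 = 0 carry 1
  1+0+1 = 0 carry 1
  0+0+1 = 1
  1+0 = 1
  1+0 = 1
  0+0 = 0
  0+1 = 1
  0+1 = 1
  0+0 = 0
  1+0 = 1
Sum = 0b10110111000000001100100000110; now AND with 0b111100101011000111111100111101:
  010110111000000001100100000110
& 111100101011000111111100111101
= 010100101000000001100100000100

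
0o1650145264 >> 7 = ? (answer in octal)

0o7240625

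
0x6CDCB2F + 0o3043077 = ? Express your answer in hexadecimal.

0o3043077 = 0xC463F in hexadecimal.
Add column by column in base 16, right to left:
  F+F = E carry 1
  2+3+1 = 6
  B+6 = 1 carry 1
  C+4+1 = 1 carry 1
  D+C+1 = A carry 1
  C+0+1 = D
  6+0 = 6

0x6DA116E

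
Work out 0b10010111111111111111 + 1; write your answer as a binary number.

The trailing 15 digits are 1 (max in base 2), so adding 1 cascades: they roll to 0 and the next digit up increments.

0b10011000000000000000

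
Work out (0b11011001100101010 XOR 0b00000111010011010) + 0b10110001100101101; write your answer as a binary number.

0b110010000011011101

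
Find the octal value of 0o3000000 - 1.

0o2777777

The trailing 6 digits are 0, so subtracting 1 borrows through: they become 7 and the next digit up decrements.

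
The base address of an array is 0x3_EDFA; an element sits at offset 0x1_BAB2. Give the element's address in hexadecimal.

Add column by column in base 16, right to left:
  A+2 = C
  F+B = A carry 1
  D+A+1 = 8 carry 1
  E+B+1 = A carry 1
  3+1+1 = 5

0x5A8AC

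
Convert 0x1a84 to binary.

Expand each hex digit to 4 bits: 1=0001 a=1010 8=1000 4=0100.

0b1101010000100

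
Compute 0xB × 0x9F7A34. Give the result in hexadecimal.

0x6DA403C

Multiply each base-16 digit by 11, carrying:
  4×11 = 44 → write C carry 2
  3×11+2 = 35 → write 3 carry 2
  A×11+2 = 112 → write 0 carry 7
  7×11+7 = 84 → write 4 carry 5
  F×11+5 = 170 → write A carry 10
  9×11+10 = 109 → write D carry 6
  remaining carry: 6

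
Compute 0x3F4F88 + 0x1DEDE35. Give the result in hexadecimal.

Add column by column in base 16, right to left:
  8+5 = D
  8+3 = B
  F+E = D carry 1
  4+D+1 = 2 carry 1
  F+E+1 = E carry 1
  3+D+1 = 1 carry 1
  0+1+1 = 2

0x21E2DBD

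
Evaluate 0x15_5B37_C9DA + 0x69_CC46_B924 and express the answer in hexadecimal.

0x7F277E82FE

Add column by column in base 16, right to left:
  A+4 = E
  D+2 = F
  9+9 = 2 carry 1
  C+B+1 = 8 carry 1
  7+6+1 = E
  3+4 = 7
  B+C = 7 carry 1
  5+C+1 = 2 carry 1
  5+9+1 = F
  1+6 = 7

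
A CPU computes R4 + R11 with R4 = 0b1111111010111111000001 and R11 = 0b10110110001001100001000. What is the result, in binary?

Add column by column in base 2, right to left:
  1+0 = 1
  0+0 = 0
  0+0 = 0
  0+1 = 1
  0+0 = 0
  0+0 = 0
  1+0 = 1
  1+0 = 1
  1+1 = 0 carry 1
  1+1+1 = 1 carry 1
  1+0+1 = 0 carry 1
  1+0+1 = 0 carry 1
  0+1+1 = 0 carry 1
  1+0+1 = 0 carry 1
  0+0+1 = 1
  1+0 = 1
  1+1 = 0 carry 1
  1+1+1 = 1 carry 1
  1+0+1 = 0 carry 1
  1+1+1 = 1 carry 1
  1+1+1 = 1 carry 1
  1+0+1 = 0 carry 1
  0+1+1 = 0 carry 1
  final carry 1

0b100110101100001011001001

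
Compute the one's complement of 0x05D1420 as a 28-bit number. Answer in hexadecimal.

0xFA2EBDF

Each hex digit d becomes F−d:
  0→F, 5→A, D→2, 1→E, 4→B, 2→D, 0→F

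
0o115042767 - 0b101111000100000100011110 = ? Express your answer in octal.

0o36002331

0b101111000100000100011110 = 0o57040436 in octal.
Subtract column by column in base 8:
  7-6 → 1
  6-3 → 3
  7-4 → 3
  2-0 → 2
  4-4 → 0
  0-0 → 0
  5-7 → 6 (borrow)
  1-5-1 → 3 (borrow)
  1-0-1 → 0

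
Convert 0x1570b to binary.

Expand each hex digit to 4 bits: 1=0001 5=0101 7=0111 0=0000 b=1011.

0b10101011100001011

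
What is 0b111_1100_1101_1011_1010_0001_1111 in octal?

Group the bits in threes: 111 110 011 011 011 101 000 011 111 → 763335037.

0o763335037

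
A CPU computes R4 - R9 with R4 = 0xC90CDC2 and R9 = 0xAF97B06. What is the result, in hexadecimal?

0x19752BC

Subtract column by column in base 16:
  2-6 → C (borrow)
  C-0-1 → B
  D-B → 2
  C-7 → 5
  0-9 → 7 (borrow)
  9-F-1 → 9 (borrow)
  C-A-1 → 1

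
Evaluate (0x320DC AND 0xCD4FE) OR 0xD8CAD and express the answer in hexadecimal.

0xD8CFD

0x320DC AND 0xCD4FE = 0x000DC.
Then OR with 0xD8CAD.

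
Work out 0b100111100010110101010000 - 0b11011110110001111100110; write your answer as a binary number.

0b1011101100100101101010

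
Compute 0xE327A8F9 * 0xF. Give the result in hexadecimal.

0xD4F52E697

Multiply each base-16 digit by 15, carrying:
  9×15 = 135 → write 7 carry 8
  F×15+8 = 233 → write 9 carry 14
  8×15+14 = 134 → write 6 carry 8
  A×15+8 = 158 → write E carry 9
  7×15+9 = 114 → write 2 carry 7
  2×15+7 = 37 → write 5 carry 2
  3×15+2 = 47 → write F carry 2
  E×15+2 = 212 → write 4 carry 13
  remaining carry: D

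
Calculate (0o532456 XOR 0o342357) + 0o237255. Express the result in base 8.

First 0o532456 XOR 0o342357 = 0o670701.
Add column by column in base 8, right to left:
  1+5 = 6
  0+5 = 5
  7+2 = 1 carry 1
  0+7+1 = 0 carry 1
  7+3+1 = 3 carry 1
  6+2+1 = 1 carry 1
  final carry 1

0o1130156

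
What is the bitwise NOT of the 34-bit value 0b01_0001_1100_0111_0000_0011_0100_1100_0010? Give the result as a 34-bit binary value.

0b1011100011100011111100101100111101

Invert each bit: 0100011100011100000011010011000010 → 1011100011100011111100101100111101.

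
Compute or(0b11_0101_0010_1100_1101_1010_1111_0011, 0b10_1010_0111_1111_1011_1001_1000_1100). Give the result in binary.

0b111111011111111111101111111111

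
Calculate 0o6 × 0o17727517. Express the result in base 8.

0o137415732

Multiply each base-8 digit by 6, carrying:
  7×6 = 42 → write 2 carry 5
  1×6+5 = 11 → write 3 carry 1
  5×6+1 = 31 → write 7 carry 3
  7×6+3 = 45 → write 5 carry 5
  2×6+5 = 17 → write 1 carry 2
  7×6+2 = 44 → write 4 carry 5
  7×6+5 = 47 → write 7 carry 5
  1×6+5 = 11 → write 3 carry 1
  remaining carry: 1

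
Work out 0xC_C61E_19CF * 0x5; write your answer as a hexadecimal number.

0x3FDE96810B

Multiply each base-16 digit by 5, carrying:
  F×5 = 75 → write B carry 4
  C×5+4 = 64 → write 0 carry 4
  9×5+4 = 49 → write 1 carry 3
  1×5+3 = 8 → write 8
  E×5 = 70 → write 6 carry 4
  1×5+4 = 9 → write 9
  6×5 = 30 → write E carry 1
  C×5+1 = 61 → write D carry 3
  C×5+3 = 63 → write F carry 3
  remaining carry: 3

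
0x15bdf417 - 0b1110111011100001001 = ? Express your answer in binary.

0x15bdf417 = 0b10101101111011111010000010111 in binary.
Subtract column by column in base 2:
  1-1 → 0
  1-0 → 1
  1-0 → 1
  0-1 → 1 (borrow)
  1-0-1 → 0
  0-0 → 0
  0-0 → 0
  0-0 → 0
  0-1 → 1 (borrow)
  0-1-1 → 0 (borrow)
  1-1-1 → 1 (borrow)
  0-0-1 → 1 (borrow)
  1-1-1 → 1 (borrow)
  1-1-1 → 1 (borrow)
  1-1-1 → 1 (borrow)
  1-0-1 → 0
  1-1 → 0
  0-1 → 1 (borrow)
  1-1-1 → 1 (borrow)
  1-0-1 → 0
  1-0 → 1
  1-0 → 1
  0-0 → 0
  1-0 → 1
  1-0 → 1
  0-0 → 0
  1-0 → 1
  0-0 → 0
  1-0 → 1

0b10101101101100111110100001110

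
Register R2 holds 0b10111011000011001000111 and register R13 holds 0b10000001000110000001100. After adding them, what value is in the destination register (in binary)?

Add column by column in base 2, right to left:
  1+0 = 1
  1+0 = 1
  1+1 = 0 carry 1
  0+1+1 = 0 carry 1
  0+0+1 = 1
  0+0 = 0
  1+0 = 1
  0+0 = 0
  0+0 = 0
  1+0 = 1
  1+1 = 0 carry 1
  0+1+1 = 0 carry 1
  0+0+1 = 1
  0+0 = 0
  0+0 = 0
  1+1 = 0 carry 1
  1+0+1 = 0 carry 1
  0+0+1 = 1
  1+0 = 1
  1+0 = 1
  1+0 = 1
  0+0 = 0
  1+1 = 0 carry 1
  final carry 1

0b100111100001001001010011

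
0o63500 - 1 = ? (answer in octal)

0o63477

The trailing 2 digits are 0, so subtracting 1 borrows through: they become 7 and the next digit up decrements.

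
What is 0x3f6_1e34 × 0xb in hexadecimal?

0x2b934c3c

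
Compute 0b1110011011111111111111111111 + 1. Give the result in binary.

The trailing 20 digits are 1 (max in base 2), so adding 1 cascades: they roll to 0 and the next digit up increments.

0b1110011100000000000000000000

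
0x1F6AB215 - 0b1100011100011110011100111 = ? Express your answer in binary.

0b11101110111000111010100101110

0x1F6AB215 = 0b11111011010101011001000010101 in binary.
Subtract column by column in base 2:
  1-1 → 0
  0-1 → 1 (borrow)
  1-1-1 → 1 (borrow)
  0-0-1 → 1 (borrow)
  1-0-1 → 0
  0-1 → 1 (borrow)
  0-1-1 → 0 (borrow)
  0-1-1 → 0 (borrow)
  0-0-1 → 1 (borrow)
  1-0-1 → 0
  0-1 → 1 (borrow)
  0-1-1 → 0 (borrow)
  1-1-1 → 1 (borrow)
  1-1-1 → 1 (borrow)
  0-0-1 → 1 (borrow)
  1-0-1 → 0
  0-0 → 0
  1-1 → 0
  0-1 → 1 (borrow)
  1-1-1 → 1 (borrow)
  0-0-1 → 1 (borrow)
  1-0-1 → 0
  1-0 → 1
  0-1 → 1 (borrow)
  1-1-1 → 1 (borrow)
  1-0-1 → 0
  1-0 → 1
  1-0 → 1
  1-0 → 1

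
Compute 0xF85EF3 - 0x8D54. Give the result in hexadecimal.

0xF7D19F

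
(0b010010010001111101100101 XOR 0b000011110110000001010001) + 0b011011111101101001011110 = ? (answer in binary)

0b101101100101100110010010

First 0b010010010001111101100101 XOR 0b000011110110000001010001 = 0b010001100111111100110100.
Add column by column in base 2, right to left:
  0+0 = 0
  0+1 = 1
  1+1 = 0 carry 1
  0+1+1 = 0 carry 1
  1+1+1 = 1 carry 1
  1+0+1 = 0 carry 1
  0+1+1 = 0 carry 1
  0+0+1 = 1
  1+0 = 1
  1+1 = 0 carry 1
  1+0+1 = 0 carry 1
  1+1+1 = 1 carry 1
  1+1+1 = 1 carry 1
  1+0+1 = 0 carry 1
  1+1+1 = 1 carry 1
  0+1+1 = 0 carry 1
  0+1+1 = 0 carry 1
  1+1+1 = 1 carry 1
  1+1+1 = 1 carry 1
  0+1+1 = 0 carry 1
  0+0+1 = 1
  0+1 = 1
  1+1 = 0 carry 1
  final carry 1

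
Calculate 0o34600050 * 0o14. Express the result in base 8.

0o531000740

Multiply each base-8 digit by 12, carrying:
  0×12 = 0 → write 0
  5×12 = 60 → write 4 carry 7
  0×12+7 = 7 → write 7
  0×12 = 0 → write 0
  0×12 = 0 → write 0
  6×12 = 72 → write 0 carry 9
  4×12+9 = 57 → write 1 carry 7
  3×12+7 = 43 → write 3 carry 5
  remaining carry: 5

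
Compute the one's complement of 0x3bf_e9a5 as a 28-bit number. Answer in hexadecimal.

0xc40165a

Each hex digit d becomes f−d:
  3→c, b→4, f→0, e→1, 9→6, a→5, 5→a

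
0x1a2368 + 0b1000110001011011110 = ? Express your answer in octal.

0o7503106

0x1a2368 = 0o6421550 in octal.
0b1000110001011011110 = 0o1061336 in octal.
Add column by column in base 8, right to left:
  0+6 = 6
  5+3 = 0 carry 1
  5+3+1 = 1 carry 1
  1+1+1 = 3
  2+6 = 0 carry 1
  4+0+1 = 5
  6+1 = 7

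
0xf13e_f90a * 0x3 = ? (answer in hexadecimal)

Multiply each base-16 digit by 3, carrying:
  a×3 = 30 → write e carry 1
  0×3+1 = 1 → write 1
  9×3 = 27 → write b carry 1
  f×3+1 = 46 → write e carry 2
  e×3+2 = 44 → write c carry 2
  3×3+2 = 11 → write b
  1×3 = 3 → write 3
  f×3 = 45 → write d carry 2
  remaining carry: 2

0x2d3bceb1e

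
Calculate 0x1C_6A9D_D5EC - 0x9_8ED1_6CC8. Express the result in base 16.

Subtract column by column in base 16:
  C-8 → 4
  E-C → 2
  5-C → 9 (borrow)
  D-6-1 → 6
  D-1 → C
  9-D → C (borrow)
  A-E-1 → B (borrow)
  6-8-1 → D (borrow)
  C-9-1 → 2
  1-0 → 1

0x12DBCC6924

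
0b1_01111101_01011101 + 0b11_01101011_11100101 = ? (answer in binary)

0b1001110100101000010

Add column by column in base 2, right to left:
  1+1 = 0 carry 1
  0+0+1 = 1
  1+1 = 0 carry 1
  1+0+1 = 0 carry 1
  1+0+1 = 0 carry 1
  0+1+1 = 0 carry 1
  1+1+1 = 1 carry 1
  0+1+1 = 0 carry 1
  1+1+1 = 1 carry 1
  0+1+1 = 0 carry 1
  1+0+1 = 0 carry 1
  1+1+1 = 1 carry 1
  1+0+1 = 0 carry 1
  1+1+1 = 1 carry 1
  1+1+1 = 1 carry 1
  0+0+1 = 1
  1+1 = 0 carry 1
  0+1+1 = 0 carry 1
  final carry 1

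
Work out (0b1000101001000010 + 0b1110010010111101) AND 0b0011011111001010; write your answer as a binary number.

0b10011011001010

Add column by column in base 2, right to left:
  0+1 = 1
  1+0 = 1
  0+1 = 1
  0+1 = 1
  0+1 = 1
  0+1 = 1
  1+0 = 1
  0+1 = 1
  0+0 = 0
  1+0 = 1
  0+1 = 1
  1+0 = 1
  0+0 = 0
  0+1 = 1
  0+1 = 1
  1+1 = 0 carry 1
  final carry 1
Sum = 0b10110111011111111; now AND with 0b0011011111001010:
  10110111011111111
& 00011011111001010
= 00010011011001010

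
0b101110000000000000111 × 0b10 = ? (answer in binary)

0b1011100000000000001110

Multiply each base-2 digit by 2, carrying:
  1×2 = 2 → write 0 carry 1
  1×2+1 = 3 → write 1 carry 1
  1×2+1 = 3 → write 1 carry 1
  0×2+1 = 1 → write 1
  0×2 = 0 → write 0
  0×2 = 0 → write 0
  0×2 = 0 → write 0
  0×2 = 0 → write 0
  0×2 = 0 → write 0
  0×2 = 0 → write 0
  0×2 = 0 → write 0
  0×2 = 0 → write 0
  0×2 = 0 → write 0
  0×2 = 0 → write 0
  0×2 = 0 → write 0
  0×2 = 0 → write 0
  1×2 = 2 → write 0 carry 1
  1×2+1 = 3 → write 1 carry 1
  1×2+1 = 3 → write 1 carry 1
  0×2+1 = 1 → write 1
  1×2 = 2 → write 0 carry 1
  remaining carry: 1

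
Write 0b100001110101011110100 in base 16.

Group the bits into nibbles: 0001 0000 1110 1010 1111 0100 → 10eaf4.

0x10eaf4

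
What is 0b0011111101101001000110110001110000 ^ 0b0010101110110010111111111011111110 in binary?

0b0001010011011011111001001010001110

XOR bit by bit (1 where the bits differ):
  0011111101101001000110110001110000
^ 0010101110110010111111111011111110
= 0001010011011011111001001010001110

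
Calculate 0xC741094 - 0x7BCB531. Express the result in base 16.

Subtract column by column in base 16:
  4-1 → 3
  9-3 → 6
  0-5 → B (borrow)
  1-B-1 → 5 (borrow)
  4-C-1 → 7 (borrow)
  7-B-1 → B (borrow)
  C-7-1 → 4

0x4B75B63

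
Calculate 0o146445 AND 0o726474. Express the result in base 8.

0o106444

AND each oct digit independently (no carries):
  1&7=1, 4&2=0, 6&6=6, 4&4=4, 4&7=4, 5&4=4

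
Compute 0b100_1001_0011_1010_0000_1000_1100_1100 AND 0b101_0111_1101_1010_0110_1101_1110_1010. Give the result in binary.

AND bit by bit (1 only where both bits are 1):
  1001001001110100000100011001100
& 1010111110110100110110111101010
= 1000001000110100000100011001000

0b1000001000110100000100011001000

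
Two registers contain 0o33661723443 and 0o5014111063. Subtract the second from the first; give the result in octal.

Subtract column by column in base 8:
  3-3 → 0
  4-6 → 6 (borrow)
  4-0-1 → 3
  3-1 → 2
  2-1 → 1
  7-1 → 6
  1-4 → 5 (borrow)
  6-1-1 → 4
  6-0 → 6
  3-5 → 6 (borrow)
  3-0-1 → 2

0o26645612360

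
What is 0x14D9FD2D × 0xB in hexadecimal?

0xE55DE0EF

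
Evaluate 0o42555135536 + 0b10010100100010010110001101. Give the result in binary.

0o42555135536 = 0b100010101101101001011101101011110 in binary.
Add column by column in base 2, right to left:
  0+1 = 1
  1+0 = 1
  1+1 = 0 carry 1
  1+1+1 = 1 carry 1
  1+0+1 = 0 carry 1
  0+0+1 = 1
  1+0 = 1
  0+1 = 1
  1+1 = 0 carry 1
  1+0+1 = 0 carry 1
  0+1+1 = 0 carry 1
  1+0+1 = 0 carry 1
  1+0+1 = 0 carry 1
  1+1+1 = 1 carry 1
  0+0+1 = 1
  1+0 = 1
  0+0 = 0
  0+1 = 1
  1+0 = 1
  0+0 = 0
  1+1 = 0 carry 1
  1+0+1 = 0 carry 1
  0+1+1 = 0 carry 1
  1+0+1 = 0 carry 1
  1+0+1 = 0 carry 1
  0+1+1 = 0 carry 1
  1+0+1 = 0 carry 1
  0+0+1 = 1
  1+0 = 1
  0+0 = 0
  0+0 = 0
  0+0 = 0
  1+0 = 1

0b100011000000001101110000011101011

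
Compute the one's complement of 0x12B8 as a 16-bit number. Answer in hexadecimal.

0xED47

Each hex digit d becomes F−d:
  1→E, 2→D, B→4, 8→7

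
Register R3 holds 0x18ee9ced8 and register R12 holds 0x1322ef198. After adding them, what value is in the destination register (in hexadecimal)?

0x2c118c070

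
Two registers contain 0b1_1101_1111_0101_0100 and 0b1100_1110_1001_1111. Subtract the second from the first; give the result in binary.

0b10001000010110101

Subtract column by column in base 2:
  0-1 → 1 (borrow)
  0-1-1 → 0 (borrow)
  1-1-1 → 1 (borrow)
  0-1-1 → 0 (borrow)
  1-1-1 → 1 (borrow)
  0-0-1 → 1 (borrow)
  1-0-1 → 0
  0-1 → 1 (borrow)
  1-0-1 → 0
  1-1 → 0
  1-1 → 0
  1-1 → 0
  1-0 → 1
  0-0 → 0
  1-1 → 0
  1-1 → 0
  1-0 → 1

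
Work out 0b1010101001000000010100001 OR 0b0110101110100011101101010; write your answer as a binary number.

0b1110101111100011111101011

OR bit by bit (1 where either bit is 1):
  1010101001000000010100001
| 0110101110100011101101010
= 1110101111100011111101011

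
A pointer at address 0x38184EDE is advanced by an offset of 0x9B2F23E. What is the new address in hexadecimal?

0x41CB411C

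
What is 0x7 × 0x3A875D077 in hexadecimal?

0x199B38B341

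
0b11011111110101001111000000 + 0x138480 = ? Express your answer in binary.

0b11100100101101100001000000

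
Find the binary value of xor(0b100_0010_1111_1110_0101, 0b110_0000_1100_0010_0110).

0b0100010001111000011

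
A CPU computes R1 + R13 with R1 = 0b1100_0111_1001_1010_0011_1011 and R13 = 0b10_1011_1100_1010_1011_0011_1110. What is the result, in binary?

0b11100001000100010101111001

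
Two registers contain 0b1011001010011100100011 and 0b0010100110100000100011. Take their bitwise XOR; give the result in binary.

XOR bit by bit (1 where the bits differ):
  1011001010011100100011
^ 0010100110100000100011
= 1001101100111100000000

0b1001101100111100000000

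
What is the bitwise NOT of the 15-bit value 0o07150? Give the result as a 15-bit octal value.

0o70627

Each oct digit d becomes 7−d:
  0→7, 7→0, 1→6, 5→2, 0→7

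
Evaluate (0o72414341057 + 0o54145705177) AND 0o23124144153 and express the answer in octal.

0o2120044052

Add column by column in base 8, right to left:
  7+7 = 6 carry 1
  5+7+1 = 5 carry 1
  0+1+1 = 2
  1+5 = 6
  4+0 = 4
  3+7 = 2 carry 1
  4+5+1 = 2 carry 1
  1+4+1 = 6
  4+1 = 5
  2+4 = 6
  7+5 = 4 carry 1
  final carry 1
Sum = 0o146562246256; now AND with 0o23124144153:
  1&0=0, 4&2=0, 6&3=2, 5&1=1, 6&2=2, 2&4=0, 2&1=0, 4&4=4, 6&4=4, 2&1=0, 5&5=5, 6&3=2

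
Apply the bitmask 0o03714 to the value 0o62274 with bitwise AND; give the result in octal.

AND each oct digit independently (no carries):
  6&0=0, 2&3=2, 2&7=2, 7&1=1, 4&4=4

0o02214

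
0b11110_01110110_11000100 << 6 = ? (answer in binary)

0b111100111011011000100000000

Left shift by 6: append 6 zero bits.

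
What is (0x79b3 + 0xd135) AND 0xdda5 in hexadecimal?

Add column by column in base 16, right to left:
  3+5 = 8
  b+3 = e
  9+1 = a
  7+d = 4 carry 1
  final carry 1
Sum = 0x14ae8; now AND with 0xdda5:
  1&0=0, 4&d=4, a&d=8, e&a=a, 8&5=0

0x48a0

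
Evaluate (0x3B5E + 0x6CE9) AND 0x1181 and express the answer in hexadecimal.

Add column by column in base 16, right to left:
  E+9 = 7 carry 1
  5+E+1 = 4 carry 1
  B+C+1 = 8 carry 1
  3+6+1 = A
Sum = 0xA847; now AND with 0x1181:
  A&1=0, 8&1=0, 4&8=0, 7&1=1

0x1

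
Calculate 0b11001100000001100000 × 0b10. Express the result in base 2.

Multiply each base-2 digit by 2, carrying:
  0×2 = 0 → write 0
  0×2 = 0 → write 0
  0×2 = 0 → write 0
  0×2 = 0 → write 0
  0×2 = 0 → write 0
  1×2 = 2 → write 0 carry 1
  1×2+1 = 3 → write 1 carry 1
  0×2+1 = 1 → write 1
  0×2 = 0 → write 0
  0×2 = 0 → write 0
  0×2 = 0 → write 0
  0×2 = 0 → write 0
  0×2 = 0 → write 0
  0×2 = 0 → write 0
  1×2 = 2 → write 0 carry 1
  1×2+1 = 3 → write 1 carry 1
  0×2+1 = 1 → write 1
  0×2 = 0 → write 0
  1×2 = 2 → write 0 carry 1
  1×2+1 = 3 → write 1 carry 1
  remaining carry: 1

0b110011000000011000000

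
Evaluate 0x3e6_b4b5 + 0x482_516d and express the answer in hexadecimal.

0x8690622

Add column by column in base 16, right to left:
  5+d = 2 carry 1
  b+6+1 = 2 carry 1
  4+1+1 = 6
  b+5 = 0 carry 1
  6+2+1 = 9
  e+8 = 6 carry 1
  3+4+1 = 8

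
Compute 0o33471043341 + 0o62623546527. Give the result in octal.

0o116314612070

Add column by column in base 8, right to left:
  1+7 = 0 carry 1
  4+2+1 = 7
  3+5 = 0 carry 1
  3+6+1 = 2 carry 1
  4+4+1 = 1 carry 1
  0+5+1 = 6
  1+3 = 4
  7+2 = 1 carry 1
  4+6+1 = 3 carry 1
  3+2+1 = 6
  3+6 = 1 carry 1
  final carry 1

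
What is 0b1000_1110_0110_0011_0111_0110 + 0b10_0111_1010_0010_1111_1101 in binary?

0b101101100000011001110011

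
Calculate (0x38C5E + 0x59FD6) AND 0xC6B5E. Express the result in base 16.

0x82814

Add column by column in base 16, right to left:
  E+6 = 4 carry 1
  5+D+1 = 3 carry 1
  C+F+1 = C carry 1
  8+9+1 = 2 carry 1
  3+5+1 = 9
Sum = 0x92C34; now AND with 0xC6B5E:
  9&C=8, 2&6=2, C&B=8, 3&5=1, 4&E=4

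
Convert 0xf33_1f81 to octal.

Expand each hex digit to 4 bits: f=1111 3=0011 3=0011 1=0001 f=1111 8=1000 1=0001.
Group the bits in threes: 001 111 001 100 110 001 111 110 000 001 → 1714617601.

0o1714617601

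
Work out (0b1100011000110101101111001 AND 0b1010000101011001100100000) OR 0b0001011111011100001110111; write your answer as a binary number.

0b1100011000110101101111001 AND 0b1010000101011001100100000 = 0b1000000000010001100100000.
Then OR with 0b0001011111011100001110111.

0b1001011111011101101110111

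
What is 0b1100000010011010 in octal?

0o140232

Group the bits in threes: 001 100 000 010 011 010 → 140232.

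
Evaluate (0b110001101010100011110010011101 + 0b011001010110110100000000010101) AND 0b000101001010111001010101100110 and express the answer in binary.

0b1000000010001010000100010

Add column by column in base 2, right to left:
  1+1 = 0 carry 1
  0+0+1 = 1
  1+1 = 0 carry 1
  1+0+1 = 0 carry 1
  1+1+1 = 1 carry 1
  0+0+1 = 1
  0+0 = 0
  1+0 = 1
  0+0 = 0
  0+0 = 0
  1+0 = 1
  1+0 = 1
  1+0 = 1
  1+0 = 1
  0+1 = 1
  0+0 = 0
  0+1 = 1
  1+1 = 0 carry 1
  0+0+1 = 1
  1+1 = 0 carry 1
  0+1+1 = 0 carry 1
  1+0+1 = 0 carry 1
  0+1+1 = 0 carry 1
  1+0+1 = 0 carry 1
  1+1+1 = 1 carry 1
  0+0+1 = 1
  0+0 = 0
  0+1 = 1
  1+1 = 0 carry 1
  1+0+1 = 0 carry 1
  final carry 1
Sum = 0b1001011000001010111110010110010; now AND with 0b000101001010111001010101100110:
  1001011000001010111110010110010
& 0000101001010111001010101100110
= 0000001000000010001010000100010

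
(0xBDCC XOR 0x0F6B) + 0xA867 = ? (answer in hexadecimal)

First 0xBDCC XOR 0x0F6B = 0xB2A7.
Add column by column in base 16, right to left:
  7+7 = E
  A+6 = 0 carry 1
  2+8+1 = B
  B+A = 5 carry 1
  final carry 1

0x15B0E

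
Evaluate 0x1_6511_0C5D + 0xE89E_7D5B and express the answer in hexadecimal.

Add column by column in base 16, right to left:
  D+B = 8 carry 1
  5+5+1 = B
  C+D = 9 carry 1
  0+7+1 = 8
  1+E = F
  1+9 = A
  5+8 = D
  6+E = 4 carry 1
  1+0+1 = 2

0x24DAF89B8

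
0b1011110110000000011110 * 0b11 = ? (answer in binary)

0b100011100010000001011010

Multiply each base-2 digit by 3, carrying:
  0×3 = 0 → write 0
  1×3 = 3 → write 1 carry 1
  1×3+1 = 4 → write 0 carry 2
  1×3+2 = 5 → write 1 carry 2
  1×3+2 = 5 → write 1 carry 2
  0×3+2 = 2 → write 0 carry 1
  0×3+1 = 1 → write 1
  0×3 = 0 → write 0
  0×3 = 0 → write 0
  0×3 = 0 → write 0
  0×3 = 0 → write 0
  0×3 = 0 → write 0
  0×3 = 0 → write 0
  1×3 = 3 → write 1 carry 1
  1×3+1 = 4 → write 0 carry 2
  0×3+2 = 2 → write 0 carry 1
  1×3+1 = 4 → write 0 carry 2
  1×3+2 = 5 → write 1 carry 2
  1×3+2 = 5 → write 1 carry 2
  1×3+2 = 5 → write 1 carry 2
  0×3+2 = 2 → write 0 carry 1
  1×3+1 = 4 → write 0 carry 2
  remaining carry: 10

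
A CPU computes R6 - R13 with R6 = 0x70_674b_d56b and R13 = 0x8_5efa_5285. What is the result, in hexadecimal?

0x68085182e6

Subtract column by column in base 16:
  b-5 → 6
  6-8 → e (borrow)
  5-2-1 → 2
  d-5 → 8
  b-a → 1
  4-f → 5 (borrow)
  7-e-1 → 8 (borrow)
  6-5-1 → 0
  0-8 → 8 (borrow)
  7-0-1 → 6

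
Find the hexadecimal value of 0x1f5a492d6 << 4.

Shifting left by 4 bits = 1 hex digit: append 1 zero.

0x1f5a492d60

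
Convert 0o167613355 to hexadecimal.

0x1df16ed

Each octal digit is 3 bits: 1=001 6=110 7=111 6=110 1=001 3=011 3=011 5=101 5=101.
Group the bits into nibbles: 0001 1101 1111 0001 0110 1110 1101 → 1df16ed.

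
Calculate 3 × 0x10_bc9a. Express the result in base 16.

0x3235ce

Multiply each base-16 digit by 3, carrying:
  a×3 = 30 → write e carry 1
  9×3+1 = 28 → write c carry 1
  c×3+1 = 37 → write 5 carry 2
  b×3+2 = 35 → write 3 carry 2
  0×3+2 = 2 → write 2
  1×3 = 3 → write 3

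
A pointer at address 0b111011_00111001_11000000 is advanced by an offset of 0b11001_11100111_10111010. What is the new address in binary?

0b10101010010000101111010

Add column by column in base 2, right to left:
  0+0 = 0
  0+1 = 1
  0+0 = 0
  0+1 = 1
  0+1 = 1
  0+1 = 1
  1+0 = 1
  1+1 = 0 carry 1
  1+1+1 = 1 carry 1
  0+1+1 = 0 carry 1
  0+1+1 = 0 carry 1
  1+0+1 = 0 carry 1
  1+0+1 = 0 carry 1
  1+1+1 = 1 carry 1
  0+1+1 = 0 carry 1
  0+1+1 = 0 carry 1
  1+1+1 = 1 carry 1
  1+0+1 = 0 carry 1
  0+0+1 = 1
  1+1 = 0 carry 1
  1+1+1 = 1 carry 1
  1+0+1 = 0 carry 1
  final carry 1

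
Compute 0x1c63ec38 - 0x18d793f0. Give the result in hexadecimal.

Subtract column by column in base 16:
  8-0 → 8
  3-f → 4 (borrow)
  c-3-1 → 8
  e-9 → 5
  3-7 → c (borrow)
  6-d-1 → 8 (borrow)
  c-8-1 → 3
  1-1 → 0

0x38c5848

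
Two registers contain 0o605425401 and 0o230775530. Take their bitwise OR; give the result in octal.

OR each oct digit independently (no carries):
  6|2=6, 0|3=3, 5|0=5, 4|7=7, 2|7=7, 5|5=5, 4|5=5, 0|3=3, 1|0=1

0o635775531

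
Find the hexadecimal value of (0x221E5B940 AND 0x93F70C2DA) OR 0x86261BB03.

0x221E5B940 AND 0x93F70C2DA = 0x021608040.
Then OR with 0x86261BB03.

0x86361BB43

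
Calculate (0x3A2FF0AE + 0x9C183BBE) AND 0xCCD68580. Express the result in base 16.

Add column by column in base 16, right to left:
  E+E = C carry 1
  A+B+1 = 6 carry 1
  0+B+1 = C
  F+3 = 2 carry 1
  F+8+1 = 8 carry 1
  2+1+1 = 4
  A+C = 6 carry 1
  3+9+1 = D
Sum = 0xD6482C6C; now AND with 0xCCD68580:
  D&C=C, 6&C=4, 4&D=4, 8&6=0, 2&8=0, C&5=4, 6&8=0, C&0=0

0xC4400400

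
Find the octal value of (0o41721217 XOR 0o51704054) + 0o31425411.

0o41452654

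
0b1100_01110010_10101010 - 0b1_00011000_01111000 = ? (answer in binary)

0b10110101101000110010

Subtract column by column in base 2:
  0-0 → 0
  1-0 → 1
  0-0 → 0
  1-1 → 0
  0-1 → 1 (borrow)
  1-1-1 → 1 (borrow)
  0-1-1 → 0 (borrow)
  1-0-1 → 0
  0-0 → 0
  1-0 → 1
  0-0 → 0
  0-1 → 1 (borrow)
  1-1-1 → 1 (borrow)
  1-0-1 → 0
  1-0 → 1
  0-0 → 0
  0-1 → 1 (borrow)
  0-0-1 → 1 (borrow)
  1-0-1 → 0
  1-0 → 1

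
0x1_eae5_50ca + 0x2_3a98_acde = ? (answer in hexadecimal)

0x4257dfda8

Add column by column in base 16, right to left:
  a+e = 8 carry 1
  c+d+1 = a carry 1
  0+c+1 = d
  5+a = f
  5+8 = d
  e+9 = 7 carry 1
  a+a+1 = 5 carry 1
  e+3+1 = 2 carry 1
  1+2+1 = 4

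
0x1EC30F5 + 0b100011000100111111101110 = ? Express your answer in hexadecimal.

0x27880E3

0b100011000100111111101110 = 0x8C4FEE in hexadecimal.
Add column by column in base 16, right to left:
  5+E = 3 carry 1
  F+E+1 = E carry 1
  0+F+1 = 0 carry 1
  3+4+1 = 8
  C+C = 8 carry 1
  E+8+1 = 7 carry 1
  1+0+1 = 2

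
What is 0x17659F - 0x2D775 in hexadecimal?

Subtract column by column in base 16:
  F-5 → A
  9-7 → 2
  5-7 → E (borrow)
  6-D-1 → 8 (borrow)
  7-2-1 → 4
  1-0 → 1

0x148E2A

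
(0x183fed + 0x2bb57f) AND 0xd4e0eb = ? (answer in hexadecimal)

0x40e068

Add column by column in base 16, right to left:
  d+f = c carry 1
  e+7+1 = 6 carry 1
  f+5+1 = 5 carry 1
  3+b+1 = f
  8+b = 3 carry 1
  1+2+1 = 4
Sum = 0x43f56c; now AND with 0xd4e0eb:
  4&d=4, 3&4=0, f&e=e, 5&0=0, 6&e=6, c&b=8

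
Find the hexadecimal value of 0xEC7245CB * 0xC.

Multiply each base-16 digit by 12, carrying:
  B×12 = 132 → write 4 carry 8
  C×12+8 = 152 → write 8 carry 9
  5×12+9 = 69 → write 5 carry 4
  4×12+4 = 52 → write 4 carry 3
  2×12+3 = 27 → write B carry 1
  7×12+1 = 85 → write 5 carry 5
  C×12+5 = 149 → write 5 carry 9
  E×12+9 = 177 → write 1 carry 11
  remaining carry: B

0xB155B4584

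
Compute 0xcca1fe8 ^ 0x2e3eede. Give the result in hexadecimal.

XOR each hex digit independently (no carries):
  c^2=e, c^e=2, a^3=9, 1^e=f, f^e=1, e^d=3, 8^e=6

0xe29f136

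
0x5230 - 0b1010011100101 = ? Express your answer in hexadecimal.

0x3D4B

0b1010011100101 = 0x14E5 in hexadecimal.
Subtract column by column in base 16:
  0-5 → B (borrow)
  3-E-1 → 4 (borrow)
  2-4-1 → D (borrow)
  5-1-1 → 3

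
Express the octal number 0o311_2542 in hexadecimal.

Each octal digit is 3 bits: 3=011 1=001 1=001 2=010 5=101 4=100 2=010.
Group the bits into nibbles: 1100 1001 0101 0110 0010 → C9562.

0xC9562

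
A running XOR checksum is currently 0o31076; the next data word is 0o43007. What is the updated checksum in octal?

XOR each oct digit independently (no carries):
  3^4=7, 1^3=2, 0^0=0, 7^0=7, 6^7=1

0o72071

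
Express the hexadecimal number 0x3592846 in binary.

Expand each hex digit to 4 bits: 3=0011 5=0101 9=1001 2=0010 8=1000 4=0100 6=0110.

0b11010110010010100001000110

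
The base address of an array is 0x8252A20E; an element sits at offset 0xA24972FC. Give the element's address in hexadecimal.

0x1249C150A

Add column by column in base 16, right to left:
  E+C = A carry 1
  0+F+1 = 0 carry 1
  2+2+1 = 5
  A+7 = 1 carry 1
  2+9+1 = C
  5+4 = 9
  2+2 = 4
  8+A = 2 carry 1
  final carry 1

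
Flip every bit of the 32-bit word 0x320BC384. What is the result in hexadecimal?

Each hex digit d becomes F−d:
  3→C, 2→D, 0→F, B→4, C→3, 3→C, 8→7, 4→B

0xCDF43C7B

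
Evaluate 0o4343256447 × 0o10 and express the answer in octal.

Multiply each base-8 digit by 8, carrying:
  7×8 = 56 → write 0 carry 7
  4×8+7 = 39 → write 7 carry 4
  4×8+4 = 36 → write 4 carry 4
  6×8+4 = 52 → write 4 carry 6
  5×8+6 = 46 → write 6 carry 5
  2×8+5 = 21 → write 5 carry 2
  3×8+2 = 26 → write 2 carry 3
  4×8+3 = 35 → write 3 carry 4
  3×8+4 = 28 → write 4 carry 3
  4×8+3 = 35 → write 3 carry 4
  remaining carry: 4

0o43432564470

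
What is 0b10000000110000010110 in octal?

0o2006026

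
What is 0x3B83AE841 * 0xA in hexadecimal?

Multiply each base-16 digit by 10, carrying:
  1×10 = 10 → write A
  4×10 = 40 → write 8 carry 2
  8×10+2 = 82 → write 2 carry 5
  E×10+5 = 145 → write 1 carry 9
  A×10+9 = 109 → write D carry 6
  3×10+6 = 36 → write 4 carry 2
  8×10+2 = 82 → write 2 carry 5
  B×10+5 = 115 → write 3 carry 7
  3×10+7 = 37 → write 5 carry 2
  remaining carry: 2

0x25324D128A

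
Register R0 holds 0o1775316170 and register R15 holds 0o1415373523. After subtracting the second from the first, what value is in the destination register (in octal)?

Subtract column by column in base 8:
  0-3 → 5 (borrow)
  7-2-1 → 4
  1-5 → 4 (borrow)
  6-3-1 → 2
  1-7 → 2 (borrow)
  3-3-1 → 7 (borrow)
  5-5-1 → 7 (borrow)
  7-1-1 → 5
  7-4 → 3
  1-1 → 0

0o357722445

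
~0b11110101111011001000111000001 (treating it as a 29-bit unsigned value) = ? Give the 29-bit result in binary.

0b00001010000100110111000111110

Invert each bit: 11110101111011001000111000001 → 00001010000100110111000111110.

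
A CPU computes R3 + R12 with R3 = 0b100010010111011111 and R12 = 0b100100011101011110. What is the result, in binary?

0b1000110110100111101

Add column by column in base 2, right to left:
  1+0 = 1
  1+1 = 0 carry 1
  1+1+1 = 1 carry 1
  1+1+1 = 1 carry 1
  1+1+1 = 1 carry 1
  0+0+1 = 1
  1+1 = 0 carry 1
  1+0+1 = 0 carry 1
  1+1+1 = 1 carry 1
  0+1+1 = 0 carry 1
  1+1+1 = 1 carry 1
  0+0+1 = 1
  0+0 = 0
  1+0 = 1
  0+1 = 1
  0+0 = 0
  0+0 = 0
  1+1 = 0 carry 1
  final carry 1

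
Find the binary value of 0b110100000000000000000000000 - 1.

The trailing 23 digits are 0, so subtracting 1 borrows through: they become 1 and the next digit up decrements.

0b110011111111111111111111111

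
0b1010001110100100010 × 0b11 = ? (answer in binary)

0b11110101011101100110

Multiply each base-2 digit by 3, carrying:
  0×3 = 0 → write 0
  1×3 = 3 → write 1 carry 1
  0×3+1 = 1 → write 1
  0×3 = 0 → write 0
  0×3 = 0 → write 0
  1×3 = 3 → write 1 carry 1
  0×3+1 = 1 → write 1
  0×3 = 0 → write 0
  1×3 = 3 → write 1 carry 1
  0×3+1 = 1 → write 1
  1×3 = 3 → write 1 carry 1
  1×3+1 = 4 → write 0 carry 2
  1×3+2 = 5 → write 1 carry 2
  0×3+2 = 2 → write 0 carry 1
  0×3+1 = 1 → write 1
  0×3 = 0 → write 0
  1×3 = 3 → write 1 carry 1
  0×3+1 = 1 → write 1
  1×3 = 3 → write 1 carry 1
  remaining carry: 1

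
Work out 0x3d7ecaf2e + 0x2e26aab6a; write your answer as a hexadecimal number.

0x6ba575a98

Add column by column in base 16, right to left:
  e+a = 8 carry 1
  2+6+1 = 9
  f+b = a carry 1
  a+a+1 = 5 carry 1
  c+a+1 = 7 carry 1
  e+6+1 = 5 carry 1
  7+2+1 = a
  d+e = b carry 1
  3+2+1 = 6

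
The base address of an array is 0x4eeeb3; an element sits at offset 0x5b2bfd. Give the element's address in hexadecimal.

Add column by column in base 16, right to left:
  3+d = 0 carry 1
  b+f+1 = b carry 1
  e+b+1 = a carry 1
  e+2+1 = 1 carry 1
  e+b+1 = a carry 1
  4+5+1 = a

0xaa1ab0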